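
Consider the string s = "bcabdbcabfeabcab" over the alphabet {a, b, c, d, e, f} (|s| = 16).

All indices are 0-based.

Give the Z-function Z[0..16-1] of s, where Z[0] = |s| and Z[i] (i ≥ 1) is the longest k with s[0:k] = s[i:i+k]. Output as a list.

[16, 0, 0, 1, 0, 4, 0, 0, 1, 0, 0, 0, 4, 0, 0, 1]

Z[0]=16
i=1: fresh scan; Z[1]=0
i=2: fresh scan; Z[2]=0
i=3: fresh scan; Z[3]=1 extend→box=[3,4)
i=4: fresh scan; Z[4]=0
i=5: fresh scan; Z[5]=4 extend→box=[5,9)
i=6: min(r-i=3, Z[1]=0)=0; Z[6]=0
i=7: min(r-i=2, Z[2]=0)=0; Z[7]=0
i=8: min(r-i=1, Z[3]=1)=1; Z[8]=1
i=9: fresh scan; Z[9]=0
i=10: fresh scan; Z[10]=0
i=11: fresh scan; Z[11]=0
i=12: fresh scan; Z[12]=4 extend→box=[12,16)
i=13: min(r-i=3, Z[1]=0)=0; Z[13]=0
i=14: min(r-i=2, Z[2]=0)=0; Z[14]=0
i=15: min(r-i=1, Z[3]=1)=1; Z[15]=1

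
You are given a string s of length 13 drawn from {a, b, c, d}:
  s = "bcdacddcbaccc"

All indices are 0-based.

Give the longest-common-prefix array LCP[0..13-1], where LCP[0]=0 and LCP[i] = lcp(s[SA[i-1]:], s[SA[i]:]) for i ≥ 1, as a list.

[0, 2, 0, 1, 0, 1, 1, 2, 1, 2, 0, 1, 1]

sorted suffixes:
  #0 SA[0]=9  'accc'
  #1 SA[1]=3  'acddcbaccc'
  #2 SA[2]=8  'baccc'
  #3 SA[3]=0  'bcdacddcbaccc'
  #4 SA[4]=12  'c'
  #5 SA[5]=7  'cbaccc'
  #6 SA[6]=11  'cc'
  #7 SA[7]=10  'ccc'
  #8 SA[8]=1  'cdacddcbaccc'
  #9 SA[9]=4  'cddcbaccc'
  #10 SA[10]=2  'dacddcbaccc'
  #11 SA[11]=6  'dcbaccc'
  #12 SA[12]=5  'ddcbaccc'

SA = [9, 3, 8, 0, 12, 7, 11, 10, 1, 4, 2, 6, 5]
rank  pair      lcp
   1  s[9:],s[3:]  2  'ac'
   2  s[3:],s[8:]  0  ''
   3  s[8:],s[0:]  1  'b'
   4  s[0:],s[12:]  0  ''
   5  s[12:],s[7:]  1  'c'
   6  s[7:],s[11:]  1  'c'
   7  s[11:],s[10:]  2  'cc'
   8  s[10:],s[1:]  1  'c'
   9  s[1:],s[4:]  2  'cd'
  10  s[4:],s[2:]  0  ''
  11  s[2:],s[6:]  1  'd'
  12  s[6:],s[5:]  1  'd'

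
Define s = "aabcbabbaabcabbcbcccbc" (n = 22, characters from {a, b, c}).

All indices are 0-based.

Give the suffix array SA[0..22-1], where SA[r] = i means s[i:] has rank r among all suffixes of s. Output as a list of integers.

[8, 0, 5, 12, 9, 1, 7, 4, 6, 13, 20, 10, 2, 14, 16, 21, 11, 3, 19, 15, 18, 17]

rank | idx | suffix
   0 |   8 | aabcabbcbcccbc
   1 |   0 | aabcbabbaabcabbcbcccbc
   2 |   5 | abbaabcabbcbcccbc
   3 |  12 | abbcbcccbc
   4 |   9 | abcabbcbcccbc
   5 |   1 | abcbabbaabcabbcbcccbc
   6 |   7 | baabcabbcbcccbc
   7 |   4 | babbaabcabbcbcccbc
   8 |   6 | bbaabcabbcbcccbc
   9 |  13 | bbcbcccbc
  10 |  20 | bc
  11 |  10 | bcabbcbcccbc
  12 |   2 | bcbabbaabcabbcbcccbc
  13 |  14 | bcbcccbc
  14 |  16 | bcccbc
  15 |  21 | c
  16 |  11 | cabbcbcccbc
  17 |   3 | cbabbaabcabbcbcccbc
  18 |  19 | cbc
  19 |  15 | cbcccbc
  20 |  18 | ccbc
  21 |  17 | cccbc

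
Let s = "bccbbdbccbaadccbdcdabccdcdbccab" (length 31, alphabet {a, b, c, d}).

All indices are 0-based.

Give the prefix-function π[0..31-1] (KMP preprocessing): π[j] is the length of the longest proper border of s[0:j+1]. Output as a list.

π[0] = 0
j=1 s[j]='c': π[1]=0 (border '')
j=2 s[j]='c': π[2]=0 (border '')
j=3 s[j]='b': π[3]=1 (border 'b')
j=4 s[j]='b': k: 1→0; π[4]=1 (border 'b')
j=5 s[j]='d': k: 1→0; π[5]=0 (border '')
j=6 s[j]='b': π[6]=1 (border 'b')
j=7 s[j]='c': π[7]=2 (border 'bc')
j=8 s[j]='c': π[8]=3 (border 'bcc')
j=9 s[j]='b': π[9]=4 (border 'bccb')
j=10 s[j]='a': k: 4→1→0; π[10]=0 (border '')
j=11 s[j]='a': π[11]=0 (border '')
j=12 s[j]='d': π[12]=0 (border '')
j=13 s[j]='c': π[13]=0 (border '')
j=14 s[j]='c': π[14]=0 (border '')
j=15 s[j]='b': π[15]=1 (border 'b')
j=16 s[j]='d': k: 1→0; π[16]=0 (border '')
j=17 s[j]='c': π[17]=0 (border '')
j=18 s[j]='d': π[18]=0 (border '')
j=19 s[j]='a': π[19]=0 (border '')
j=20 s[j]='b': π[20]=1 (border 'b')
j=21 s[j]='c': π[21]=2 (border 'bc')
j=22 s[j]='c': π[22]=3 (border 'bcc')
j=23 s[j]='d': k: 3→0; π[23]=0 (border '')
j=24 s[j]='c': π[24]=0 (border '')
j=25 s[j]='d': π[25]=0 (border '')
j=26 s[j]='b': π[26]=1 (border 'b')
j=27 s[j]='c': π[27]=2 (border 'bc')
j=28 s[j]='c': π[28]=3 (border 'bcc')
j=29 s[j]='a': k: 3→0; π[29]=0 (border '')
j=30 s[j]='b': π[30]=1 (border 'b')

[0, 0, 0, 1, 1, 0, 1, 2, 3, 4, 0, 0, 0, 0, 0, 1, 0, 0, 0, 0, 1, 2, 3, 0, 0, 0, 1, 2, 3, 0, 1]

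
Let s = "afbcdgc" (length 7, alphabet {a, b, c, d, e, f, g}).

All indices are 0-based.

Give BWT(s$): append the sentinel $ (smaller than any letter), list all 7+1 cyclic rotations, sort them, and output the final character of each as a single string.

c$fgbcad

rank  rotation  last
    0  $afbcdgc  c
    1  afbcdgc$  $
    2  bcdgc$af  f
    3  c$afbcdg  g
    4  cdgc$afb  b
    5  dgc$afbc  c
    6  fbcdgc$a  a
    7  gc$afbcd  d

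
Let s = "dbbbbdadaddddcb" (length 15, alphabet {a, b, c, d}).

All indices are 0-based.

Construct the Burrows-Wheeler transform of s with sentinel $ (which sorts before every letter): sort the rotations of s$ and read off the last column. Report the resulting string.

rank  rotation          last
    0  $dbbbbdadaddddcb  b
    1  adaddddcb$dbbbbd  d
    2  addddcb$dbbbbdad  d
    3  b$dbbbbdadaddddc  c
    4  bbbbdadaddddcb$d  d
    5  bbbdadaddddcb$db  b
    6  bbdadaddddcb$dbb  b
    7  bdadaddddcb$dbbb  b
    8  cb$dbbbbdadadddd  d
    9  dadaddddcb$dbbbb  b
   10  daddddcb$dbbbbda  a
   11  dbbbbdadaddddcb$  $
   12  dcb$dbbbbdadaddd  d
   13  ddcb$dbbbbdadadd  d
   14  dddcb$dbbbbdadad  d
   15  ddddcb$dbbbbdada  a

bddcdbbbdba$ddda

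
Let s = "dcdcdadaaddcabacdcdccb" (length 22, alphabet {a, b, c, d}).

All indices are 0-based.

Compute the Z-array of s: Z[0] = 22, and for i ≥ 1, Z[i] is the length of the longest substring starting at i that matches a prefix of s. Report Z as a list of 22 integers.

[22, 0, 3, 0, 1, 0, 1, 0, 0, 1, 2, 0, 0, 0, 0, 0, 4, 0, 2, 0, 0, 0]

Z[0]=22
i=1: fresh scan; Z[1]=0
i=2: fresh scan; Z[2]=3 extend→box=[2,5)
i=3: min(r-i=2, Z[1]=0)=0; Z[3]=0
i=4: min(r-i=1, Z[2]=3)=1; Z[4]=1
i=5: fresh scan; Z[5]=0
i=6: fresh scan; Z[6]=1 extend→box=[6,7)
i=7: fresh scan; Z[7]=0
i=8: fresh scan; Z[8]=0
i=9: fresh scan; Z[9]=1 extend→box=[9,10)
i=10: fresh scan; Z[10]=2 extend→box=[10,12)
i=11: min(r-i=1, Z[1]=0)=0; Z[11]=0
i=12: fresh scan; Z[12]=0
i=13: fresh scan; Z[13]=0
i=14: fresh scan; Z[14]=0
i=15: fresh scan; Z[15]=0
i=16: fresh scan; Z[16]=4 extend→box=[16,20)
i=17: min(r-i=3, Z[1]=0)=0; Z[17]=0
i=18: min(r-i=2, Z[2]=3)=2; Z[18]=2
i=19: min(r-i=1, Z[3]=0)=0; Z[19]=0
i=20: fresh scan; Z[20]=0
i=21: fresh scan; Z[21]=0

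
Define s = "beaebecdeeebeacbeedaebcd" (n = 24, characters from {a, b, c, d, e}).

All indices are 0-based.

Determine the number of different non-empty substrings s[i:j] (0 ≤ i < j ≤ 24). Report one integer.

268

sorted suffixes:
  #0 SA[0]=13  'acbeedaebcd'
  #1 SA[1]=19  'aebcd'
  #2 SA[2]=2  'aebecdeeebeacbeedaebcd'
  #3 SA[3]=21  'bcd'
  #4 SA[4]=11  'beacbeedaebcd'
  #5 SA[5]=0  'beaebecdeeebeacbeedaebcd'
  #6 SA[6]=4  'becdeeebeacbeedaebcd'
  #7 SA[7]=15  'beedaebcd'
  #8 SA[8]=14  'cbeedaebcd'
  #9 SA[9]=22  'cd'
  #10 SA[10]=6  'cdeeebeacbeedaebcd'
  #11 SA[11]=23  'd'
  #12 SA[12]=18  'daebcd'
  #13 SA[13]=7  'deeebeacbeedaebcd'
  #14 SA[14]=12  'eacbeedaebcd'
  #15 SA[15]=1  'eaebecdeeebeacbeedaebcd'
  #16 SA[16]=20  'ebcd'
  #17 SA[17]=10  'ebeacbeedaebcd'
  #18 SA[18]=3  'ebecdeeebeacbeedaebcd'
  #19 SA[19]=5  'ecdeeebeacbeedaebcd'
  #20 SA[20]=17  'edaebcd'
  #21 SA[21]=9  'eebeacbeedaebcd'
  #22 SA[22]=16  'eedaebcd'
  #23 SA[23]=8  'eeebeacbeedaebcd'

SA = [13, 19, 2, 21, 11, 0, 4, 15, 14, 22, 6, 23, 18, 7, 12, 1, 20, 10, 3, 5, 17, 9, 16, 8]
rank  pair      lcp
   1  s[13:],s[19:]  1  'a'
   2  s[19:],s[2:]  3  'aeb'
   3  s[2:],s[21:]  0  ''
   4  s[21:],s[11:]  1  'b'
   5  s[11:],s[0:]  3  'bea'
   6  s[0:],s[4:]  2  'be'
   7  s[4:],s[15:]  2  'be'
   8  s[15:],s[14:]  0  ''
   9  s[14:],s[22:]  1  'c'
  10  s[22:],s[6:]  2  'cd'
  11  s[6:],s[23:]  0  ''
  12  s[23:],s[18:]  1  'd'
  13  s[18:],s[7:]  1  'd'
  14  s[7:],s[12:]  0  ''
  15  s[12:],s[1:]  2  'ea'
  16  s[1:],s[20:]  1  'e'
  17  s[20:],s[10:]  2  'eb'
  18  s[10:],s[3:]  3  'ebe'
  19  s[3:],s[5:]  1  'e'
  20  s[5:],s[17:]  1  'e'
  21  s[17:],s[9:]  1  'e'
  22  s[9:],s[16:]  2  'ee'
  23  s[16:],s[8:]  2  'ee'

n(n+1)/2 = 24·25/2 = 300
Σ LCP = 0 + 1 + 3 + 0 + 1 + 3 + 2 + 2 + 0 + 1 + 2 + 0 + 1 + 1 + 0 + 2 + 1 + 2 + 3 + 1 + 1 + 1 + 2 + 2 = 32
distinct = 300 − 32 = 268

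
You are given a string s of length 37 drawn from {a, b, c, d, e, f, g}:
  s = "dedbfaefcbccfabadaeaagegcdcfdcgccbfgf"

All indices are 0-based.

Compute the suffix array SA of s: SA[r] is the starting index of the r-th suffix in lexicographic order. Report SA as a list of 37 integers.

rank | idx | suffix
   0 |  19 | aagegcdcfdcgccbfgf
   1 |  13 | abadaeaagegcdcfdcgccbfgf
   2 |  15 | adaeaagegcdcfdcgccbfgf
   3 |  17 | aeaagegcdcfdcgccbfgf
   4 |   5 | aefcbccfabadaeaagegcdcfdcgccbfgf
   5 |  20 | agegcdcfdcgccbfgf
   6 |  14 | badaeaagegcdcfdcgccbfgf
   7 |   9 | bccfabadaeaagegcdcfdcgccbfgf
   8 |   3 | bfaefcbccfabadaeaagegcdcfdcgccbfgf
   9 |  33 | bfgf
  10 |   8 | cbccfabadaeaagegcdcfdcgccbfgf
  11 |  32 | cbfgf
  12 |  31 | ccbfgf
  13 |  10 | ccfabadaeaagegcdcfdcgccbfgf
  14 |  24 | cdcfdcgccbfgf
  15 |  11 | cfabadaeaagegcdcfdcgccbfgf
  16 |  26 | cfdcgccbfgf
  17 |  29 | cgccbfgf
  18 |  16 | daeaagegcdcfdcgccbfgf
  19 |   2 | dbfaefcbccfabadaeaagegcdcfdcgccbfgf
  20 |  25 | dcfdcgccbfgf
  21 |  28 | dcgccbfgf
  22 |   0 | dedbfaefcbccfabadaeaagegcdcfdcgccbfgf
  23 |  18 | eaagegcdcfdcgccbfgf
  24 |   1 | edbfaefcbccfabadaeaagegcdcfdcgccbfgf
  25 |   6 | efcbccfabadaeaagegcdcfdcgccbfgf
  26 |  22 | egcdcfdcgccbfgf
  27 |  36 | f
  28 |  12 | fabadaeaagegcdcfdcgccbfgf
  29 |   4 | faefcbccfabadaeaagegcdcfdcgccbfgf
  30 |   7 | fcbccfabadaeaagegcdcfdcgccbfgf
  31 |  27 | fdcgccbfgf
  32 |  34 | fgf
  33 |  30 | gccbfgf
  34 |  23 | gcdcfdcgccbfgf
  35 |  21 | gegcdcfdcgccbfgf
  36 |  35 | gf

[19, 13, 15, 17, 5, 20, 14, 9, 3, 33, 8, 32, 31, 10, 24, 11, 26, 29, 16, 2, 25, 28, 0, 18, 1, 6, 22, 36, 12, 4, 7, 27, 34, 30, 23, 21, 35]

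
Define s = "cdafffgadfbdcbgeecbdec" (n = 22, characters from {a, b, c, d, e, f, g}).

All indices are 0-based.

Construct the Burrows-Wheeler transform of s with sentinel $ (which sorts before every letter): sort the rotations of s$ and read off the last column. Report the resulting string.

rank  rotation                 last
    0  $cdafffgadfbdcbgeecbdec  c
    1  adfbdcbgeecbdec$cdafffg  g
    2  afffgadfbdcbgeecbdec$cd  d
    3  bdcbgeecbdec$cdafffgadf  f
    4  bdec$cdafffgadfbdcbgeec  c
    5  bgeecbdec$cdafffgadfbdc  c
    6  c$cdafffgadfbdcbgeecbde  e
    7  cbdec$cdafffgadfbdcbgee  e
    8  cbgeecbdec$cdafffgadfbd  d
    9  cdafffgadfbdcbgeecbdec$  $
   10  dafffgadfbdcbgeecbdec$c  c
   11  dcbgeecbdec$cdafffgadfb  b
   12  dec$cdafffgadfbdcbgeecb  b
   13  dfbdcbgeecbdec$cdafffga  a
   14  ec$cdafffgadfbdcbgeecbd  d
   15  ecbdec$cdafffgadfbdcbge  e
   16  eecbdec$cdafffgadfbdcbg  g
   17  fbdcbgeecbdec$cdafffgad  d
   18  fffgadfbdcbgeecbdec$cda  a
   19  ffgadfbdcbgeecbdec$cdaf  f
   20  fgadfbdcbgeecbdec$cdaff  f
   21  gadfbdcbgeecbdec$cdafff  f
   22  geecbdec$cdafffgadfbdcb  b

cgdfcceed$cbbadegdafffb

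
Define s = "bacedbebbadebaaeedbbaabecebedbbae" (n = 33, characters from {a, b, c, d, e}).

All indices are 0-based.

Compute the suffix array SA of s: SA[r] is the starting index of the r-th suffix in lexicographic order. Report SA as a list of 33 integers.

[20, 13, 21, 1, 9, 31, 14, 19, 12, 0, 8, 30, 18, 7, 29, 5, 22, 26, 24, 2, 17, 28, 4, 10, 32, 11, 6, 25, 23, 16, 27, 3, 15]

rank→(start, suffix):
  0 → (20, 'aabecebedbbae')
  1 → (13, 'aaeedbbaabecebedbbae')
  2 → (21, 'abecebedbbae')
  3 → (1, 'acedbebbadebaaeedbbaabecebedbbae')
  4 → (9, 'adebaaeedbbaabecebedbbae')
  5 → (31, 'ae')
  6 → (14, 'aeedbbaabecebedbbae')
  7 → (19, 'baabecebedbbae')
  8 → (12, 'baaeedbbaabecebedbbae')
  9 → (0, 'bacedbebbadebaaeedbbaabecebedbbae')
  10 → (8, 'badebaaeedbbaabecebedbbae')
  11 → (30, 'bae')
  12 → (18, 'bbaabecebedbbae')
  13 → (7, 'bbadebaaeedbbaabecebedbbae')
  14 → (29, 'bbae')
  15 → (5, 'bebbadebaaeedbbaabecebedbbae')
  16 → (22, 'becebedbbae')
  17 → (26, 'bedbbae')
  18 → (24, 'cebedbbae')
  19 → (2, 'cedbebbadebaaeedbbaabecebedbbae')
  20 → (17, 'dbbaabecebedbbae')
  21 → (28, 'dbbae')
  22 → (4, 'dbebbadebaaeedbbaabecebedbbae')
  23 → (10, 'debaaeedbbaabecebedbbae')
  24 → (32, 'e')
  25 → (11, 'ebaaeedbbaabecebedbbae')
  26 → (6, 'ebbadebaaeedbbaabecebedbbae')
  27 → (25, 'ebedbbae')
  28 → (23, 'ecebedbbae')
  29 → (16, 'edbbaabecebedbbae')
  30 → (27, 'edbbae')
  31 → (3, 'edbebbadebaaeedbbaabecebedbbae')
  32 → (15, 'eedbbaabecebedbbae')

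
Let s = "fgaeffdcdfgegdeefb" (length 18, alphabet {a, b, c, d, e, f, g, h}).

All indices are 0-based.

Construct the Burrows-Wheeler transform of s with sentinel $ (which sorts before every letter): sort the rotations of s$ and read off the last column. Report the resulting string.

rank  rotation             last
    0  $fgaeffdcdfgegdeefb  b
    1  aeffdcdfgegdeefb$fg  g
    2  b$fgaeffdcdfgegdeef  f
    3  cdfgegdeefb$fgaeffd  d
    4  dcdfgegdeefb$fgaeff  f
    5  deefb$fgaeffdcdfgeg  g
    6  dfgegdeefb$fgaeffdc  c
    7  eefb$fgaeffdcdfgegd  d
    8  efb$fgaeffdcdfgegde  e
    9  effdcdfgegdeefb$fga  a
   10  egdeefb$fgaeffdcdfg  g
   11  fb$fgaeffdcdfgegdee  e
   12  fdcdfgegdeefb$fgaef  f
   13  ffdcdfgegdeefb$fgae  e
   14  fgaeffdcdfgegdeefb$  $
   15  fgegdeefb$fgaeffdcd  d
   16  gaeffdcdfgegdeefb$f  f
   17  gdeefb$fgaeffdcdfge  e
   18  gegdeefb$fgaeffdcdf  f

bgfdfgcdeagefe$dfef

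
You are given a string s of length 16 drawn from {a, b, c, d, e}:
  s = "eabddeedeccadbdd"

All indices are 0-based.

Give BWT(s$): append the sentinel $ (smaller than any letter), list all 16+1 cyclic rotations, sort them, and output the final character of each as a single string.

rank  rotation           last
    0  $eabddeedeccadbdd  d
    1  abddeedeccadbdd$e  e
    2  adbdd$eabddeedecc  c
    3  bdd$eabddeedeccad  d
    4  bddeedeccadbdd$ea  a
    5  cadbdd$eabddeedec  c
    6  ccadbdd$eabddeede  e
    7  d$eabddeedeccadbd  d
    8  dbdd$eabddeedecca  a
    9  dd$eabddeedeccadb  b
   10  ddeedeccadbdd$eab  b
   11  deccadbdd$eabddee  e
   12  deedeccadbdd$eabd  d
   13  eabddeedeccadbdd$  $
   14  eccadbdd$eabddeed  d
   15  edeccadbdd$eabdde  e
   16  eedeccadbdd$eabdd  d

decdacedabbed$ded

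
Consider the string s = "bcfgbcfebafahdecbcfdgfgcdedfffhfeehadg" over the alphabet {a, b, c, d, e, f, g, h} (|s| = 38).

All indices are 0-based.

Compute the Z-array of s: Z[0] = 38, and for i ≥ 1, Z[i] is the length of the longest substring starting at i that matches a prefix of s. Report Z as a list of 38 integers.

[38, 0, 0, 0, 3, 0, 0, 0, 1, 0, 0, 0, 0, 0, 0, 0, 3, 0, 0, 0, 0, 0, 0, 0, 0, 0, 0, 0, 0, 0, 0, 0, 0, 0, 0, 0, 0, 0]

Z[0]=38
i=1: outside box; Z[1]=0
i=2: outside box; Z[2]=0
i=3: outside box; Z[3]=0
i=4: outside box; Z[4]=3 scan→box=[4,7)
i=5: min(r-i=2, Z[1]=0)=0; Z[5]=0
i=6: min(r-i=1, Z[2]=0)=0; Z[6]=0
i=7: outside box; Z[7]=0
i=8: outside box; Z[8]=1 scan→box=[8,9)
i=9: outside box; Z[9]=0
i=10: outside box; Z[10]=0
i=11: outside box; Z[11]=0
i=12: outside box; Z[12]=0
i=13: outside box; Z[13]=0
i=14: outside box; Z[14]=0
i=15: outside box; Z[15]=0
i=16: outside box; Z[16]=3 scan→box=[16,19)
i=17: min(r-i=2, Z[1]=0)=0; Z[17]=0
i=18: min(r-i=1, Z[2]=0)=0; Z[18]=0
i=19: outside box; Z[19]=0
i=20: outside box; Z[20]=0
i=21: outside box; Z[21]=0
i=22: outside box; Z[22]=0
i=23: outside box; Z[23]=0
i=24: outside box; Z[24]=0
i=25: outside box; Z[25]=0
i=26: outside box; Z[26]=0
i=27: outside box; Z[27]=0
i=28: outside box; Z[28]=0
i=29: outside box; Z[29]=0
i=30: outside box; Z[30]=0
i=31: outside box; Z[31]=0
i=32: outside box; Z[32]=0
i=33: outside box; Z[33]=0
i=34: outside box; Z[34]=0
i=35: outside box; Z[35]=0
i=36: outside box; Z[36]=0
i=37: outside box; Z[37]=0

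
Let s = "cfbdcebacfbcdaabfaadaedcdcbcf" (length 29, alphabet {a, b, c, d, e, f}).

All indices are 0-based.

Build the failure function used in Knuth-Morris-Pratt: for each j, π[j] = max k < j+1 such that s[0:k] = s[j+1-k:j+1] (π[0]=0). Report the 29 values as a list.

[0, 0, 0, 0, 1, 0, 0, 0, 1, 2, 3, 1, 0, 0, 0, 0, 0, 0, 0, 0, 0, 0, 0, 1, 0, 1, 0, 1, 2]

π[0] = 0
j=1 s[j]='f': π[1]=0 (border '')
j=2 s[j]='b': π[2]=0 (border '')
j=3 s[j]='d': π[3]=0 (border '')
j=4 s[j]='c': π[4]=1 (border 'c')
j=5 s[j]='e': k: 1→0; π[5]=0 (border '')
j=6 s[j]='b': π[6]=0 (border '')
j=7 s[j]='a': π[7]=0 (border '')
j=8 s[j]='c': π[8]=1 (border 'c')
j=9 s[j]='f': π[9]=2 (border 'cf')
j=10 s[j]='b': π[10]=3 (border 'cfb')
j=11 s[j]='c': k: 3→0; π[11]=1 (border 'c')
j=12 s[j]='d': k: 1→0; π[12]=0 (border '')
j=13 s[j]='a': π[13]=0 (border '')
j=14 s[j]='a': π[14]=0 (border '')
j=15 s[j]='b': π[15]=0 (border '')
j=16 s[j]='f': π[16]=0 (border '')
j=17 s[j]='a': π[17]=0 (border '')
j=18 s[j]='a': π[18]=0 (border '')
j=19 s[j]='d': π[19]=0 (border '')
j=20 s[j]='a': π[20]=0 (border '')
j=21 s[j]='e': π[21]=0 (border '')
j=22 s[j]='d': π[22]=0 (border '')
j=23 s[j]='c': π[23]=1 (border 'c')
j=24 s[j]='d': k: 1→0; π[24]=0 (border '')
j=25 s[j]='c': π[25]=1 (border 'c')
j=26 s[j]='b': k: 1→0; π[26]=0 (border '')
j=27 s[j]='c': π[27]=1 (border 'c')
j=28 s[j]='f': π[28]=2 (border 'cf')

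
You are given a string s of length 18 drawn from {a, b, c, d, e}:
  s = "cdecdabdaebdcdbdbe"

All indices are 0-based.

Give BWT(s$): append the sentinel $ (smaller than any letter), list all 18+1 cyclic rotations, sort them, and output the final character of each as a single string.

eddadeded$cbcbbcbad

rank  rotation             last
    0  $cdecdabdaebdcdbdbe  e
    1  abdaebdcdbdbe$cdecd  d
    2  aebdcdbdbe$cdecdabd  d
    3  bdaebdcdbdbe$cdecda  a
    4  bdbe$cdecdabdaebdcd  d
    5  bdcdbdbe$cdecdabdae  e
    6  be$cdecdabdaebdcdbd  d
    7  cdabdaebdcdbdbe$cde  e
    8  cdbdbe$cdecdabdaebd  d
    9  cdecdabdaebdcdbdbe$  $
   10  dabdaebdcdbdbe$cdec  c
   11  daebdcdbdbe$cdecdab  b
   12  dbdbe$cdecdabdaebdc  c
   13  dbe$cdecdabdaebdcdb  b
   14  dcdbdbe$cdecdabdaeb  b
   15  decdabdaebdcdbdbe$c  c
   16  e$cdecdabdaebdcdbdb  b
   17  ebdcdbdbe$cdecdabda  a
   18  ecdabdaebdcdbdbe$cd  d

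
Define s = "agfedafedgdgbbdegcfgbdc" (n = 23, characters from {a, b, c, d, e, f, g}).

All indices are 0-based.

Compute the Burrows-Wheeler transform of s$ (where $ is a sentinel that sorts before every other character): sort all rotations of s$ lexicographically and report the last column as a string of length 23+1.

cd$ggbdgebbgeffdgacdfeda

rank  rotation                  last
    0  $agfedafedgdgbbdegcfgbdc  c
    1  afedgdgbbdegcfgbdc$agfed  d
    2  agfedafedgdgbbdegcfgbdc$  $
    3  bbdegcfgbdc$agfedafedgdg  g
    4  bdc$agfedafedgdgbbdegcfg  g
    5  bdegcfgbdc$agfedafedgdgb  b
    6  c$agfedafedgdgbbdegcfgbd  d
    7  cfgbdc$agfedafedgdgbbdeg  g
    8  dafedgdgbbdegcfgbdc$agfe  e
    9  dc$agfedafedgdgbbdegcfgb  b
   10  degcfgbdc$agfedafedgdgbb  b
   11  dgbbdegcfgbdc$agfedafedg  g
   12  dgdgbbdegcfgbdc$agfedafe  e
   13  edafedgdgbbdegcfgbdc$agf  f
   14  edgdgbbdegcfgbdc$agfedaf  f
   15  egcfgbdc$agfedafedgdgbbd  d
   16  fedafedgdgbbdegcfgbdc$ag  g
   17  fedgdgbbdegcfgbdc$agfeda  a
   18  fgbdc$agfedafedgdgbbdegc  c
   19  gbbdegcfgbdc$agfedafedgd  d
   20  gbdc$agfedafedgdgbbdegcf  f
   21  gcfgbdc$agfedafedgdgbbde  e
   22  gdgbbdegcfgbdc$agfedafed  d
   23  gfedafedgdgbbdegcfgbdc$a  a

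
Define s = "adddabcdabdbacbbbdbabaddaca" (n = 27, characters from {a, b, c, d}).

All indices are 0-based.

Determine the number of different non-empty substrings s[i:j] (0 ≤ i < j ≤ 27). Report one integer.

rank→(start, suffix):
  0 → (26, 'a')
  1 → (19, 'abaddaca')
  2 → (4, 'abcdabdbacbbbdbabaddaca')
  3 → (8, 'abdbacbbbdbabaddaca')
  4 → (24, 'aca')
  5 → (12, 'acbbbdbabaddaca')
  6 → (21, 'addaca')
  7 → (0, 'adddabcdabdbacbbbdbabaddaca')
  8 → (18, 'babaddaca')
  9 → (11, 'bacbbbdbabaddaca')
  10 → (20, 'baddaca')
  11 → (14, 'bbbdbabaddaca')
  12 → (15, 'bbdbabaddaca')
  13 → (5, 'bcdabdbacbbbdbabaddaca')
  14 → (16, 'bdbabaddaca')
  15 → (9, 'bdbacbbbdbabaddaca')
  16 → (25, 'ca')
  17 → (13, 'cbbbdbabaddaca')
  18 → (6, 'cdabdbacbbbdbabaddaca')
  19 → (3, 'dabcdabdbacbbbdbabaddaca')
  20 → (7, 'dabdbacbbbdbabaddaca')
  21 → (23, 'daca')
  22 → (17, 'dbabaddaca')
  23 → (10, 'dbacbbbdbabaddaca')
  24 → (2, 'ddabcdabdbacbbbdbabaddaca')
  25 → (22, 'ddaca')
  26 → (1, 'dddabcdabdbacbbbdbabaddaca')

SA = [26, 19, 4, 8, 24, 12, 21, 0, 18, 11, 20, 14, 15, 5, 16, 9, 25, 13, 6, 3, 7, 23, 17, 10, 2, 22, 1]
[i] adj suffixes → lcp
  [1] 26/19 → 1 ('a')
  [2] 19/4 → 2 ('ab')
  [3] 4/8 → 2 ('ab')
  [4] 8/24 → 1 ('a')
  [5] 24/12 → 2 ('ac')
  [6] 12/21 → 1 ('a')
  [7] 21/0 → 3 ('add')
  [8] 0/18 → 0 ('')
  [9] 18/11 → 2 ('ba')
  [10] 11/20 → 2 ('ba')
  [11] 20/14 → 1 ('b')
  [12] 14/15 → 2 ('bb')
  [13] 15/5 → 1 ('b')
  [14] 5/16 → 1 ('b')
  [15] 16/9 → 4 ('bdba')
  [16] 9/25 → 0 ('')
  [17] 25/13 → 1 ('c')
  [18] 13/6 → 1 ('c')
  [19] 6/3 → 0 ('')
  [20] 3/7 → 3 ('dab')
  [21] 7/23 → 2 ('da')
  [22] 23/17 → 1 ('d')
  [23] 17/10 → 3 ('dba')
  [24] 10/2 → 1 ('d')
  [25] 2/22 → 3 ('dda')
  [26] 22/1 → 2 ('dd')

n(n+1)/2 = 27·28/2 = 378
Σ LCP = 0 + 1 + 2 + 2 + 1 + 2 + 1 + 3 + 0 + 2 + 2 + 1 + 2 + 1 + 1 + 4 + 0 + 1 + 1 + 0 + 3 + 2 + 1 + 3 + 1 + 3 + 2 = 42
distinct = 378 − 42 = 336

336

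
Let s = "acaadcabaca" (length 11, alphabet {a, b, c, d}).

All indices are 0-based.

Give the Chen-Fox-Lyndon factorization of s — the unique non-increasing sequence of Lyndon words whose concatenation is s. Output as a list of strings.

emit factor 1: 'ac' (i=0, period=2)
emit factor 2: 'aadcabac' (i=2, period=8)
emit factor 3: 'a' (i=10, period=1)

["ac", "aadcabac", "a"]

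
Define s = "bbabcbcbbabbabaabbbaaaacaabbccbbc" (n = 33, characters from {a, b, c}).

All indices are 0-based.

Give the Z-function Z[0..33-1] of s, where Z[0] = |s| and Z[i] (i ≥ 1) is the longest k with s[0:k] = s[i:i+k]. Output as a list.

Z[0]=33
i=1: outside box; Z[1]=1 grow→box=[1,2)
i=2: outside box; Z[2]=0
i=3: outside box; Z[3]=1 grow→box=[3,4)
i=4: outside box; Z[4]=0
i=5: outside box; Z[5]=1 grow→box=[5,6)
i=6: outside box; Z[6]=0
i=7: outside box; Z[7]=4 grow→box=[7,11)
i=8: min(r-i=3, Z[1]=1)=1; Z[8]=1
i=9: min(r-i=2, Z[2]=0)=0; Z[9]=0
i=10: min(r-i=1, Z[3]=1)=1; Z[10]=4 grow→box=[10,14)
i=11: min(r-i=3, Z[1]=1)=1; Z[11]=1
i=12: min(r-i=2, Z[2]=0)=0; Z[12]=0
i=13: min(r-i=1, Z[3]=1)=1; Z[13]=1
i=14: outside box; Z[14]=0
i=15: outside box; Z[15]=0
i=16: outside box; Z[16]=2 grow→box=[16,18)
i=17: min(r-i=1, Z[1]=1)=1; Z[17]=3 grow→box=[17,20)
i=18: min(r-i=2, Z[1]=1)=1; Z[18]=1
i=19: min(r-i=1, Z[2]=0)=0; Z[19]=0
i=20: outside box; Z[20]=0
i=21: outside box; Z[21]=0
i=22: outside box; Z[22]=0
i=23: outside box; Z[23]=0
i=24: outside box; Z[24]=0
i=25: outside box; Z[25]=0
i=26: outside box; Z[26]=2 grow→box=[26,28)
i=27: min(r-i=1, Z[1]=1)=1; Z[27]=1
i=28: outside box; Z[28]=0
i=29: outside box; Z[29]=0
i=30: outside box; Z[30]=2 grow→box=[30,32)
i=31: min(r-i=1, Z[1]=1)=1; Z[31]=1
i=32: outside box; Z[32]=0

[33, 1, 0, 1, 0, 1, 0, 4, 1, 0, 4, 1, 0, 1, 0, 0, 2, 3, 1, 0, 0, 0, 0, 0, 0, 0, 2, 1, 0, 0, 2, 1, 0]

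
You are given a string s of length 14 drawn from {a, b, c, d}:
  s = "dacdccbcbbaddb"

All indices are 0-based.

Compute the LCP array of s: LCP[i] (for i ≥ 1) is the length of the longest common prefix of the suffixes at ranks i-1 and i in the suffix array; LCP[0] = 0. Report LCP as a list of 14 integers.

[0, 1, 0, 1, 1, 1, 0, 2, 1, 1, 0, 1, 1, 1]

rank | idx | suffix
   0 |   1 | acdccbcbbaddb
   1 |  10 | addb
   2 |  13 | b
   3 |   9 | baddb
   4 |   8 | bbaddb
   5 |   6 | bcbbaddb
   6 |   7 | cbbaddb
   7 |   5 | cbcbbaddb
   8 |   4 | ccbcbbaddb
   9 |   2 | cdccbcbbaddb
  10 |   0 | dacdccbcbbaddb
  11 |  12 | db
  12 |   3 | dccbcbbaddb
  13 |  11 | ddb

SA = [1, 10, 13, 9, 8, 6, 7, 5, 4, 2, 0, 12, 3, 11]
rank  pair      lcp
   1  s[1:],s[10:]  1  'a'
   2  s[10:],s[13:]  0  ''
   3  s[13:],s[9:]  1  'b'
   4  s[9:],s[8:]  1  'b'
   5  s[8:],s[6:]  1  'b'
   6  s[6:],s[7:]  0  ''
   7  s[7:],s[5:]  2  'cb'
   8  s[5:],s[4:]  1  'c'
   9  s[4:],s[2:]  1  'c'
  10  s[2:],s[0:]  0  ''
  11  s[0:],s[12:]  1  'd'
  12  s[12:],s[3:]  1  'd'
  13  s[3:],s[11:]  1  'd'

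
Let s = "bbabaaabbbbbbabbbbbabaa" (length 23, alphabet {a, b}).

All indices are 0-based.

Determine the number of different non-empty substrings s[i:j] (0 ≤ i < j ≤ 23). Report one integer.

202

rank | idx | suffix
   0 |  22 | a
   1 |  21 | aa
   2 |   4 | aaabbbbbbabbbbbabaa
   3 |   5 | aabbbbbbabbbbbabaa
   4 |  19 | abaa
   5 |   2 | abaaabbbbbbabbbbbabaa
   6 |  13 | abbbbbabaa
   7 |   6 | abbbbbbabbbbbabaa
   8 |  20 | baa
   9 |   3 | baaabbbbbbabbbbbabaa
  10 |  18 | babaa
  11 |   1 | babaaabbbbbbabbbbbabaa
  12 |  12 | babbbbbabaa
  13 |  17 | bbabaa
  14 |   0 | bbabaaabbbbbbabbbbbabaa
  15 |  11 | bbabbbbbabaa
  16 |  16 | bbbabaa
  17 |  10 | bbbabbbbbabaa
  18 |  15 | bbbbabaa
  19 |   9 | bbbbabbbbbabaa
  20 |  14 | bbbbbabaa
  21 |   8 | bbbbbabbbbbabaa
  22 |   7 | bbbbbbabbbbbabaa

SA = [22, 21, 4, 5, 19, 2, 13, 6, 20, 3, 18, 1, 12, 17, 0, 11, 16, 10, 15, 9, 14, 8, 7]
rank  pair      lcp
   1  s[22:],s[21:]  1  'a'
   2  s[21:],s[4:]  2  'aa'
   3  s[4:],s[5:]  2  'aa'
   4  s[5:],s[19:]  1  'a'
   5  s[19:],s[2:]  4  'abaa'
   6  s[2:],s[13:]  2  'ab'
   7  s[13:],s[6:]  6  'abbbbb'
   8  s[6:],s[20:]  0  ''
   9  s[20:],s[3:]  3  'baa'
  10  s[3:],s[18:]  2  'ba'
  11  s[18:],s[1:]  5  'babaa'
  12  s[1:],s[12:]  3  'bab'
  13  s[12:],s[17:]  1  'b'
  14  s[17:],s[0:]  6  'bbabaa'
  15  s[0:],s[11:]  4  'bbab'
  16  s[11:],s[16:]  2  'bb'
  17  s[16:],s[10:]  5  'bbbab'
  18  s[10:],s[15:]  3  'bbb'
  19  s[15:],s[9:]  6  'bbbbab'
  20  s[9:],s[14:]  4  'bbbb'
  21  s[14:],s[8:]  7  'bbbbbab'
  22  s[8:],s[7:]  5  'bbbbb'

n(n+1)/2 = 23·24/2 = 276
Σ LCP = 0 + 1 + 2 + 2 + 1 + 4 + 2 + 6 + 0 + 3 + 2 + 5 + 3 + 1 + 6 + 4 + 2 + 5 + 3 + 6 + 4 + 7 + 5 = 74
distinct = 276 − 74 = 202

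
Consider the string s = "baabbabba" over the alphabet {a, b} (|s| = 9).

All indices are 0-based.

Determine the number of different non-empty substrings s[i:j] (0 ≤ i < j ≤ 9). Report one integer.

sorted suffixes:
  #0 SA[0]=8  'a'
  #1 SA[1]=1  'aabbabba'
  #2 SA[2]=5  'abba'
  #3 SA[3]=2  'abbabba'
  #4 SA[4]=7  'ba'
  #5 SA[5]=0  'baabbabba'
  #6 SA[6]=4  'babba'
  #7 SA[7]=6  'bba'
  #8 SA[8]=3  'bbabba'

SA = [8, 1, 5, 2, 7, 0, 4, 6, 3]
[i] adj suffixes → lcp
  [1] 8/1 → 1 ('a')
  [2] 1/5 → 1 ('a')
  [3] 5/2 → 4 ('abba')
  [4] 2/7 → 0 ('')
  [5] 7/0 → 2 ('ba')
  [6] 0/4 → 2 ('ba')
  [7] 4/6 → 1 ('b')
  [8] 6/3 → 3 ('bba')

n(n+1)/2 = 9·10/2 = 45
Σ LCP = 0 + 1 + 1 + 4 + 0 + 2 + 2 + 1 + 3 = 14
distinct = 45 − 14 = 31

31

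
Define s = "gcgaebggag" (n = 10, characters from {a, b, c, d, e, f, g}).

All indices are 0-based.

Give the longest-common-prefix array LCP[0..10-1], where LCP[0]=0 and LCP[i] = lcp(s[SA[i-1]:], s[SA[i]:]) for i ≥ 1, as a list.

rank→(start, suffix):
  0 → (3, 'aebggag')
  1 → (8, 'ag')
  2 → (5, 'bggag')
  3 → (1, 'cgaebggag')
  4 → (4, 'ebggag')
  5 → (9, 'g')
  6 → (2, 'gaebggag')
  7 → (7, 'gag')
  8 → (0, 'gcgaebggag')
  9 → (6, 'ggag')

SA = [3, 8, 5, 1, 4, 9, 2, 7, 0, 6]
[i] adj suffixes → lcp
  [1] 3/8 → 1 ('a')
  [2] 8/5 → 0 ('')
  [3] 5/1 → 0 ('')
  [4] 1/4 → 0 ('')
  [5] 4/9 → 0 ('')
  [6] 9/2 → 1 ('g')
  [7] 2/7 → 2 ('ga')
  [8] 7/0 → 1 ('g')
  [9] 0/6 → 1 ('g')

[0, 1, 0, 0, 0, 0, 1, 2, 1, 1]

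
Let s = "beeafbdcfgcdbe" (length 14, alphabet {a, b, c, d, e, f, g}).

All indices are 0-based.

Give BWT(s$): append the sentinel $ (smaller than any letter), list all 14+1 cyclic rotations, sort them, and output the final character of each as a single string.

eefd$gdcbbebacf

rank  rotation         last
    0  $beeafbdcfgcdbe  e
    1  afbdcfgcdbe$bee  e
    2  bdcfgcdbe$beeaf  f
    3  be$beeafbdcfgcd  d
    4  beeafbdcfgcdbe$  $
    5  cdbe$beeafbdcfg  g
    6  cfgcdbe$beeafbd  d
    7  dbe$beeafbdcfgc  c
    8  dcfgcdbe$beeafb  b
    9  e$beeafbdcfgcdb  b
   10  eafbdcfgcdbe$be  e
   11  eeafbdcfgcdbe$b  b
   12  fbdcfgcdbe$beea  a
   13  fgcdbe$beeafbdc  c
   14  gcdbe$beeafbdcf  f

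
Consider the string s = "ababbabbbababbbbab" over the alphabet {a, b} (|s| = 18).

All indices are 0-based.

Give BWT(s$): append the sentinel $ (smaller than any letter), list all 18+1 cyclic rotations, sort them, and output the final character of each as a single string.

bb$bbbbabbababbabaa

rank  rotation             last
    0  $ababbabbbababbbbab  b
    1  ab$ababbabbbababbbb  b
    2  ababbabbbababbbbab$  $
    3  ababbbbab$ababbabbb  b
    4  abbabbbababbbbab$ab  b
    5  abbbababbbbab$ababb  b
    6  abbbbab$ababbabbbab  b
    7  b$ababbabbbababbbba  a
    8  bab$ababbabbbababbb  b
    9  bababbbbab$ababbabb  b
   10  babbabbbababbbbab$a  a
   11  babbbababbbbab$abab  b
   12  babbbbab$ababbabbba  a
   13  bbab$ababbabbbababb  b
   14  bbababbbbab$ababbab  b
   15  bbabbbababbbbab$aba  a
   16  bbbab$ababbabbbabab  b
   17  bbbababbbbab$ababba  a
   18  bbbbab$ababbabbbaba  a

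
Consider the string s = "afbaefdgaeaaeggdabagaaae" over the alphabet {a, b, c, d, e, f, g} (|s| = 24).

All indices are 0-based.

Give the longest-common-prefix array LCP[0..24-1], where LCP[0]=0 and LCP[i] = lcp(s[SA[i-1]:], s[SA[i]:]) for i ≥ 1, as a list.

sorted suffixes:
  #0 SA[0]=20  'aaae'
  #1 SA[1]=21  'aae'
  #2 SA[2]=10  'aaeggdabagaaae'
  #3 SA[3]=16  'abagaaae'
  #4 SA[4]=22  'ae'
  #5 SA[5]=8  'aeaaeggdabagaaae'
  #6 SA[6]=3  'aefdgaeaaeggdabagaaae'
  #7 SA[7]=11  'aeggdabagaaae'
  #8 SA[8]=0  'afbaefdgaeaaeggdabagaaae'
  #9 SA[9]=18  'agaaae'
  #10 SA[10]=2  'baefdgaeaaeggdabagaaae'
  #11 SA[11]=17  'bagaaae'
  #12 SA[12]=15  'dabagaaae'
  #13 SA[13]=6  'dgaeaaeggdabagaaae'
  #14 SA[14]=23  'e'
  #15 SA[15]=9  'eaaeggdabagaaae'
  #16 SA[16]=4  'efdgaeaaeggdabagaaae'
  #17 SA[17]=12  'eggdabagaaae'
  #18 SA[18]=1  'fbaefdgaeaaeggdabagaaae'
  #19 SA[19]=5  'fdgaeaaeggdabagaaae'
  #20 SA[20]=19  'gaaae'
  #21 SA[21]=7  'gaeaaeggdabagaaae'
  #22 SA[22]=14  'gdabagaaae'
  #23 SA[23]=13  'ggdabagaaae'

SA = [20, 21, 10, 16, 22, 8, 3, 11, 0, 18, 2, 17, 15, 6, 23, 9, 4, 12, 1, 5, 19, 7, 14, 13]
[i] adj suffixes → lcp
  [1] 20/21 → 2 ('aa')
  [2] 21/10 → 3 ('aae')
  [3] 10/16 → 1 ('a')
  [4] 16/22 → 1 ('a')
  [5] 22/8 → 2 ('ae')
  [6] 8/3 → 2 ('ae')
  [7] 3/11 → 2 ('ae')
  [8] 11/0 → 1 ('a')
  [9] 0/18 → 1 ('a')
  [10] 18/2 → 0 ('')
  [11] 2/17 → 2 ('ba')
  [12] 17/15 → 0 ('')
  [13] 15/6 → 1 ('d')
  [14] 6/23 → 0 ('')
  [15] 23/9 → 1 ('e')
  [16] 9/4 → 1 ('e')
  [17] 4/12 → 1 ('e')
  [18] 12/1 → 0 ('')
  [19] 1/5 → 1 ('f')
  [20] 5/19 → 0 ('')
  [21] 19/7 → 2 ('ga')
  [22] 7/14 → 1 ('g')
  [23] 14/13 → 1 ('g')

[0, 2, 3, 1, 1, 2, 2, 2, 1, 1, 0, 2, 0, 1, 0, 1, 1, 1, 0, 1, 0, 2, 1, 1]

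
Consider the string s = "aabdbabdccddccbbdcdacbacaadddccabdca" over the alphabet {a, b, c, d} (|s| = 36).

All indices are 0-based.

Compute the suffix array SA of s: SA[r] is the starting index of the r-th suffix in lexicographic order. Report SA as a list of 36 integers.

[35, 0, 24, 1, 31, 5, 22, 19, 25, 4, 21, 14, 2, 32, 6, 15, 34, 23, 30, 20, 13, 29, 12, 8, 17, 9, 18, 3, 33, 28, 11, 7, 16, 27, 10, 26]

sorted suffixes:
  #0 SA[0]=35  'a'
  #1 SA[1]=0  'aabdbabdccddccbbdcdacbacaadddccabdca'
  #2 SA[2]=24  'aadddccabdca'
  #3 SA[3]=1  'abdbabdccddccbbdcdacbacaadddccabdca'
  #4 SA[4]=31  'abdca'
  #5 SA[5]=5  'abdccddccbbdcdacbacaadddccabdca'
  #6 SA[6]=22  'acaadddccabdca'
  #7 SA[7]=19  'acbacaadddccabdca'
  #8 SA[8]=25  'adddccabdca'
  #9 SA[9]=4  'babdccddccbbdcdacbacaadddccabdca'
  #10 SA[10]=21  'bacaadddccabdca'
  #11 SA[11]=14  'bbdcdacbacaadddccabdca'
  #12 SA[12]=2  'bdbabdccddccbbdcdacbacaadddccabdca'
  #13 SA[13]=32  'bdca'
  #14 SA[14]=6  'bdccddccbbdcdacbacaadddccabdca'
  #15 SA[15]=15  'bdcdacbacaadddccabdca'
  #16 SA[16]=34  'ca'
  #17 SA[17]=23  'caadddccabdca'
  #18 SA[18]=30  'cabdca'
  #19 SA[19]=20  'cbacaadddccabdca'
  #20 SA[20]=13  'cbbdcdacbacaadddccabdca'
  #21 SA[21]=29  'ccabdca'
  #22 SA[22]=12  'ccbbdcdacbacaadddccabdca'
  #23 SA[23]=8  'ccddccbbdcdacbacaadddccabdca'
  #24 SA[24]=17  'cdacbacaadddccabdca'
  #25 SA[25]=9  'cddccbbdcdacbacaadddccabdca'
  #26 SA[26]=18  'dacbacaadddccabdca'
  #27 SA[27]=3  'dbabdccddccbbdcdacbacaadddccabdca'
  #28 SA[28]=33  'dca'
  #29 SA[29]=28  'dccabdca'
  #30 SA[30]=11  'dccbbdcdacbacaadddccabdca'
  #31 SA[31]=7  'dccddccbbdcdacbacaadddccabdca'
  #32 SA[32]=16  'dcdacbacaadddccabdca'
  #33 SA[33]=27  'ddccabdca'
  #34 SA[34]=10  'ddccbbdcdacbacaadddccabdca'
  #35 SA[35]=26  'dddccabdca'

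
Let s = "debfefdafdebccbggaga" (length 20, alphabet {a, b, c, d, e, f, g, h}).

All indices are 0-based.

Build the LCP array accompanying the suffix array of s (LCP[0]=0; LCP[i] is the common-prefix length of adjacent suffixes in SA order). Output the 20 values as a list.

rank→(start, suffix):
  0 → (19, 'a')
  1 → (7, 'afdebccbggaga')
  2 → (17, 'aga')
  3 → (11, 'bccbggaga')
  4 → (2, 'bfefdafdebccbggaga')
  5 → (14, 'bggaga')
  6 → (13, 'cbggaga')
  7 → (12, 'ccbggaga')
  8 → (6, 'dafdebccbggaga')
  9 → (9, 'debccbggaga')
  10 → (0, 'debfefdafdebccbggaga')
  11 → (10, 'ebccbggaga')
  12 → (1, 'ebfefdafdebccbggaga')
  13 → (4, 'efdafdebccbggaga')
  14 → (5, 'fdafdebccbggaga')
  15 → (8, 'fdebccbggaga')
  16 → (3, 'fefdafdebccbggaga')
  17 → (18, 'ga')
  18 → (16, 'gaga')
  19 → (15, 'ggaga')

SA = [19, 7, 17, 11, 2, 14, 13, 12, 6, 9, 0, 10, 1, 4, 5, 8, 3, 18, 16, 15]
i: (SA[i-1],SA[i]) lcp shared
  1: (19,7) 1 'a'
  2: (7,17) 1 'a'
  3: (17,11) 0 ''
  4: (11,2) 1 'b'
  5: (2,14) 1 'b'
  6: (14,13) 0 ''
  7: (13,12) 1 'c'
  8: (12,6) 0 ''
  9: (6,9) 1 'd'
  10: (9,0) 3 'deb'
  11: (0,10) 0 ''
  12: (10,1) 2 'eb'
  13: (1,4) 1 'e'
  14: (4,5) 0 ''
  15: (5,8) 2 'fd'
  16: (8,3) 1 'f'
  17: (3,18) 0 ''
  18: (18,16) 2 'ga'
  19: (16,15) 1 'g'

[0, 1, 1, 0, 1, 1, 0, 1, 0, 1, 3, 0, 2, 1, 0, 2, 1, 0, 2, 1]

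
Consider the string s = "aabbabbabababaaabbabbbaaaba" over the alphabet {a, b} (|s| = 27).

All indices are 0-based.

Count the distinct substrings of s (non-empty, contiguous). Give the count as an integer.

292

rank | idx | suffix
   0 |  26 | a
   1 |  22 | aaaba
   2 |  13 | aaabbabbbaaaba
   3 |  23 | aaba
   4 |   0 | aabbabbabababaaabbabbbaaaba
   5 |  14 | aabbabbbaaaba
   6 |  24 | aba
   7 |  11 | abaaabbabbbaaaba
   8 |   9 | ababaaabbabbbaaaba
   9 |   7 | abababaaabbabbbaaaba
  10 |   4 | abbabababaaabbabbbaaaba
  11 |   1 | abbabbabababaaabbabbbaaaba
  12 |  15 | abbabbbaaaba
  13 |  18 | abbbaaaba
  14 |  25 | ba
  15 |  21 | baaaba
  16 |  12 | baaabbabbbaaaba
  17 |  10 | babaaabbabbbaaaba
  18 |   8 | bababaaabbabbbaaaba
  19 |   6 | babababaaabbabbbaaaba
  20 |   3 | babbabababaaabbabbbaaaba
  21 |  17 | babbbaaaba
  22 |  20 | bbaaaba
  23 |   5 | bbabababaaabbabbbaaaba
  24 |   2 | bbabbabababaaabbabbbaaaba
  25 |  16 | bbabbbaaaba
  26 |  19 | bbbaaaba

SA = [26, 22, 13, 23, 0, 14, 24, 11, 9, 7, 4, 1, 15, 18, 25, 21, 12, 10, 8, 6, 3, 17, 20, 5, 2, 16, 19]
i: (SA[i-1],SA[i]) lcp shared
  1: (26,22) 1 'a'
  2: (22,13) 4 'aaab'
  3: (13,23) 2 'aa'
  4: (23,0) 3 'aab'
  5: (0,14) 7 'aabbabb'
  6: (14,24) 1 'a'
  7: (24,11) 3 'aba'
  8: (11,9) 3 'aba'
  9: (9,7) 5 'ababa'
  10: (7,4) 2 'ab'
  11: (4,1) 5 'abbab'
  12: (1,15) 6 'abbabb'
  13: (15,18) 3 'abb'
  14: (18,25) 0 ''
  15: (25,21) 2 'ba'
  16: (21,12) 5 'baaab'
  17: (12,10) 2 'ba'
  18: (10,8) 4 'baba'
  19: (8,6) 6 'bababa'
  20: (6,3) 3 'bab'
  21: (3,17) 4 'babb'
  22: (17,20) 1 'b'
  23: (20,5) 3 'bba'
  24: (5,2) 4 'bbab'
  25: (2,16) 5 'bbabb'
  26: (16,19) 2 'bb'

n(n+1)/2 = 27·28/2 = 378
Σ LCP = 0 + 1 + 4 + 2 + 3 + 7 + 1 + 3 + 3 + 5 + 2 + 5 + 6 + 3 + 0 + 2 + 5 + 2 + 4 + 6 + 3 + 4 + 1 + 3 + 4 + 5 + 2 = 86
distinct = 378 − 86 = 292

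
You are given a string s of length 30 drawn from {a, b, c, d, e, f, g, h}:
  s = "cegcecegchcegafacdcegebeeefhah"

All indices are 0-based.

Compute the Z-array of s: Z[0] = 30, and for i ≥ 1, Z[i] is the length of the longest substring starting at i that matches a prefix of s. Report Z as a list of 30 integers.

[30, 0, 0, 2, 0, 4, 0, 0, 1, 0, 3, 0, 0, 0, 0, 0, 1, 0, 3, 0, 0, 0, 0, 0, 0, 0, 0, 0, 0, 0]

Z[0]=30
i=1: i≥r, start 0; Z[1]=0
i=2: i≥r, start 0; Z[2]=0
i=3: i≥r, start 0; Z[3]=2 scan→box=[3,5)
i=4: min(r-i=1, Z[1]=0)=0; Z[4]=0
i=5: i≥r, start 0; Z[5]=4 scan→box=[5,9)
i=6: min(r-i=3, Z[1]=0)=0; Z[6]=0
i=7: min(r-i=2, Z[2]=0)=0; Z[7]=0
i=8: min(r-i=1, Z[3]=2)=1; Z[8]=1
i=9: i≥r, start 0; Z[9]=0
i=10: i≥r, start 0; Z[10]=3 scan→box=[10,13)
i=11: min(r-i=2, Z[1]=0)=0; Z[11]=0
i=12: min(r-i=1, Z[2]=0)=0; Z[12]=0
i=13: i≥r, start 0; Z[13]=0
i=14: i≥r, start 0; Z[14]=0
i=15: i≥r, start 0; Z[15]=0
i=16: i≥r, start 0; Z[16]=1 scan→box=[16,17)
i=17: i≥r, start 0; Z[17]=0
i=18: i≥r, start 0; Z[18]=3 scan→box=[18,21)
i=19: min(r-i=2, Z[1]=0)=0; Z[19]=0
i=20: min(r-i=1, Z[2]=0)=0; Z[20]=0
i=21: i≥r, start 0; Z[21]=0
i=22: i≥r, start 0; Z[22]=0
i=23: i≥r, start 0; Z[23]=0
i=24: i≥r, start 0; Z[24]=0
i=25: i≥r, start 0; Z[25]=0
i=26: i≥r, start 0; Z[26]=0
i=27: i≥r, start 0; Z[27]=0
i=28: i≥r, start 0; Z[28]=0
i=29: i≥r, start 0; Z[29]=0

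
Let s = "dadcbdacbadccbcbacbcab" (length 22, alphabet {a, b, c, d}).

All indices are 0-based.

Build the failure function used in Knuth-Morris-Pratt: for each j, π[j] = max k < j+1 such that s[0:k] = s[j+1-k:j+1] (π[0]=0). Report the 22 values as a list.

π[0] = 0
j=1 s[j]='a': π[1]=0 (border '')
j=2 s[j]='d': π[2]=1 (border 'd')
j=3 s[j]='c': k: 1→0; π[3]=0 (border '')
j=4 s[j]='b': π[4]=0 (border '')
j=5 s[j]='d': π[5]=1 (border 'd')
j=6 s[j]='a': π[6]=2 (border 'da')
j=7 s[j]='c': k: 2→0; π[7]=0 (border '')
j=8 s[j]='b': π[8]=0 (border '')
j=9 s[j]='a': π[9]=0 (border '')
j=10 s[j]='d': π[10]=1 (border 'd')
j=11 s[j]='c': k: 1→0; π[11]=0 (border '')
j=12 s[j]='c': π[12]=0 (border '')
j=13 s[j]='b': π[13]=0 (border '')
j=14 s[j]='c': π[14]=0 (border '')
j=15 s[j]='b': π[15]=0 (border '')
j=16 s[j]='a': π[16]=0 (border '')
j=17 s[j]='c': π[17]=0 (border '')
j=18 s[j]='b': π[18]=0 (border '')
j=19 s[j]='c': π[19]=0 (border '')
j=20 s[j]='a': π[20]=0 (border '')
j=21 s[j]='b': π[21]=0 (border '')

[0, 0, 1, 0, 0, 1, 2, 0, 0, 0, 1, 0, 0, 0, 0, 0, 0, 0, 0, 0, 0, 0]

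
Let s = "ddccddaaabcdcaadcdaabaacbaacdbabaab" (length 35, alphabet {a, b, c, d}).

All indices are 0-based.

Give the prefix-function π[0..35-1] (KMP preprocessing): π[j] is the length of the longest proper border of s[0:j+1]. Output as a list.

[0, 1, 0, 0, 1, 2, 0, 0, 0, 0, 0, 1, 0, 0, 0, 1, 0, 1, 0, 0, 0, 0, 0, 0, 0, 0, 0, 0, 1, 0, 0, 0, 0, 0, 0]

π[0] = 0
j=1 s[j]='d': π[1]=1 (border 'd')
j=2 s[j]='c': k: 1→0; π[2]=0 (border '')
j=3 s[j]='c': π[3]=0 (border '')
j=4 s[j]='d': π[4]=1 (border 'd')
j=5 s[j]='d': π[5]=2 (border 'dd')
j=6 s[j]='a': k: 2→1→0; π[6]=0 (border '')
j=7 s[j]='a': π[7]=0 (border '')
j=8 s[j]='a': π[8]=0 (border '')
j=9 s[j]='b': π[9]=0 (border '')
j=10 s[j]='c': π[10]=0 (border '')
j=11 s[j]='d': π[11]=1 (border 'd')
j=12 s[j]='c': k: 1→0; π[12]=0 (border '')
j=13 s[j]='a': π[13]=0 (border '')
j=14 s[j]='a': π[14]=0 (border '')
j=15 s[j]='d': π[15]=1 (border 'd')
j=16 s[j]='c': k: 1→0; π[16]=0 (border '')
j=17 s[j]='d': π[17]=1 (border 'd')
j=18 s[j]='a': k: 1→0; π[18]=0 (border '')
j=19 s[j]='a': π[19]=0 (border '')
j=20 s[j]='b': π[20]=0 (border '')
j=21 s[j]='a': π[21]=0 (border '')
j=22 s[j]='a': π[22]=0 (border '')
j=23 s[j]='c': π[23]=0 (border '')
j=24 s[j]='b': π[24]=0 (border '')
j=25 s[j]='a': π[25]=0 (border '')
j=26 s[j]='a': π[26]=0 (border '')
j=27 s[j]='c': π[27]=0 (border '')
j=28 s[j]='d': π[28]=1 (border 'd')
j=29 s[j]='b': k: 1→0; π[29]=0 (border '')
j=30 s[j]='a': π[30]=0 (border '')
j=31 s[j]='b': π[31]=0 (border '')
j=32 s[j]='a': π[32]=0 (border '')
j=33 s[j]='a': π[33]=0 (border '')
j=34 s[j]='b': π[34]=0 (border '')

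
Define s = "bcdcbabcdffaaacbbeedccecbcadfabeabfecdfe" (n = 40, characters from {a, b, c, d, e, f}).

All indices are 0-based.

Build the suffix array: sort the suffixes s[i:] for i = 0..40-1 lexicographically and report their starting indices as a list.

[11, 12, 5, 29, 32, 13, 26, 4, 15, 24, 0, 6, 30, 16, 33, 25, 3, 14, 23, 20, 1, 36, 7, 21, 2, 19, 27, 37, 8, 39, 31, 22, 35, 18, 17, 10, 28, 38, 34, 9]

rank | idx | suffix
   0 |  11 | aaacbbeedccecbcadfabeabfecdfe
   1 |  12 | aacbbeedccecbcadfabeabfecdfe
   2 |   5 | abcdffaaacbbeedccecbcadfabeabfecdfe
   3 |  29 | abeabfecdfe
   4 |  32 | abfecdfe
   5 |  13 | acbbeedccecbcadfabeabfecdfe
   6 |  26 | adfabeabfecdfe
   7 |   4 | babcdffaaacbbeedccecbcadfabeabfecdfe
   8 |  15 | bbeedccecbcadfabeabfecdfe
   9 |  24 | bcadfabeabfecdfe
  10 |   0 | bcdcbabcdffaaacbbeedccecbcadfabeabfecdfe
  11 |   6 | bcdffaaacbbeedccecbcadfabeabfecdfe
  12 |  30 | beabfecdfe
  13 |  16 | beedccecbcadfabeabfecdfe
  14 |  33 | bfecdfe
  15 |  25 | cadfabeabfecdfe
  16 |   3 | cbabcdffaaacbbeedccecbcadfabeabfecdfe
  17 |  14 | cbbeedccecbcadfabeabfecdfe
  18 |  23 | cbcadfabeabfecdfe
  19 |  20 | ccecbcadfabeabfecdfe
  20 |   1 | cdcbabcdffaaacbbeedccecbcadfabeabfecdfe
  21 |  36 | cdfe
  22 |   7 | cdffaaacbbeedccecbcadfabeabfecdfe
  23 |  21 | cecbcadfabeabfecdfe
  24 |   2 | dcbabcdffaaacbbeedccecbcadfabeabfecdfe
  25 |  19 | dccecbcadfabeabfecdfe
  26 |  27 | dfabeabfecdfe
  27 |  37 | dfe
  28 |   8 | dffaaacbbeedccecbcadfabeabfecdfe
  29 |  39 | e
  30 |  31 | eabfecdfe
  31 |  22 | ecbcadfabeabfecdfe
  32 |  35 | ecdfe
  33 |  18 | edccecbcadfabeabfecdfe
  34 |  17 | eedccecbcadfabeabfecdfe
  35 |  10 | faaacbbeedccecbcadfabeabfecdfe
  36 |  28 | fabeabfecdfe
  37 |  38 | fe
  38 |  34 | fecdfe
  39 |   9 | ffaaacbbeedccecbcadfabeabfecdfe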